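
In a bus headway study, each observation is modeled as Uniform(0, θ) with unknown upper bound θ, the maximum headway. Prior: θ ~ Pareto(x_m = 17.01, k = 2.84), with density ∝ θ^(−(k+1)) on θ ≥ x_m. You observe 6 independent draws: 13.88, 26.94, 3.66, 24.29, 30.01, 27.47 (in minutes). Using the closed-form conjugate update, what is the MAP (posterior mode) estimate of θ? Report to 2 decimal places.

A Pareto(scale x_m, shape k) prior on the upper bound θ of Uniform(0, θ) is conjugate: posterior is Pareto(max(x_m, max xᵢ), k + n).
Sample maximum = 30.01; prior scale x_m = 17.01 → posterior scale = max = 30.01.
Posterior shape = 2.84 + 6 = 8.84.
The Pareto density is decreasing on [x_m, ∞), so the mode is x_m = 30.01.

30.01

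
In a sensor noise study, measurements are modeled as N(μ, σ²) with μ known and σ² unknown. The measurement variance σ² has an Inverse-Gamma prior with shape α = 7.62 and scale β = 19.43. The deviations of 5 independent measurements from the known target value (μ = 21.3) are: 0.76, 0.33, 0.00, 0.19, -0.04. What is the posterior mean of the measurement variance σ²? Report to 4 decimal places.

With known mean μ and an Inverse-Gamma(α, β) prior on σ², the Normal likelihood is conjugate: posterior is Inv-Gamma(α + n/2, β + Σ(xᵢ−μ)²/2).
Σ(xᵢ−μ)² = (0.76)² + (0.33)² + (0.00)² + (0.19)² + (-0.04)² = 0.7242.
Posterior: Inv-Gamma(7.62 + 5/2, 19.43 + 0.7242/2) = Inv-Gamma(10.12, 19.79210).
E[σ²|data] = β/(α−1) = 19.79210/9.12 = 2.1702.

2.1702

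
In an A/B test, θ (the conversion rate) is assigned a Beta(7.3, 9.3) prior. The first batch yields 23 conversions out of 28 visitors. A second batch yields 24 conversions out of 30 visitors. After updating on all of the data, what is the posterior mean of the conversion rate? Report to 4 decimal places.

The Beta prior is conjugate to a Binomial/Bernoulli likelihood; the update adds successes to α and failures to β.
After batch 1: Beta(7.3+23, 9.3+5) = Beta(30.3, 14.3).
After batch 2: Beta(30.3+24, 14.3+6) = Beta(54.3, 20.3).
Posterior mean = α/(α+β) = 54.3/74.6 = 0.7279.

0.7279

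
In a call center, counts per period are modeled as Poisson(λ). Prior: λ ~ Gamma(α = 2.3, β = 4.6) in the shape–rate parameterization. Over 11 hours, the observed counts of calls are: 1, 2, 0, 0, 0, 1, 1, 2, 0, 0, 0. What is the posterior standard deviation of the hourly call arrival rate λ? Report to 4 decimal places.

0.1955

With a Gamma(shape α, rate β) prior, the Poisson likelihood is conjugate: the posterior is Gamma(α + ΣXᵢ, β + n).
Sum of counts S = 7 over n = 11 hours.
Posterior: Gamma(α+S, β+n) = Gamma(2.3+7, 4.6+11) = Gamma(9.3, 15.6).
SD = √α/β = √9.3/15.6 = 0.1955.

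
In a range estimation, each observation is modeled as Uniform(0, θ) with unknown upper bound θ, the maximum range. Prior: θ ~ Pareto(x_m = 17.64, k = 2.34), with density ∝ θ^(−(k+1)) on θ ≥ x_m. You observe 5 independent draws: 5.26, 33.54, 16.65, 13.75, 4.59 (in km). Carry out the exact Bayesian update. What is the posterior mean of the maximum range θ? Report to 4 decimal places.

A Pareto(scale x_m, shape k) prior on the upper bound θ of Uniform(0, θ) is conjugate: posterior is Pareto(max(x_m, max xᵢ), k + n).
Sample maximum = 33.54; prior scale x_m = 17.64 → posterior scale = max = 33.54.
Posterior shape = 2.34 + 5 = 7.34.
E[θ|data] = k·x_m/(k−1) = 7.34·33.54/6.34 = 38.8302.

38.8302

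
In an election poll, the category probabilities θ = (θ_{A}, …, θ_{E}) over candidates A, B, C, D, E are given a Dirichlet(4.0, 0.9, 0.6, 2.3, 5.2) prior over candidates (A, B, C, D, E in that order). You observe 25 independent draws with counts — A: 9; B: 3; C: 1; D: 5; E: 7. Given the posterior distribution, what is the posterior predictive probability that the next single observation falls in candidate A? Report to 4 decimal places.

The Dirichlet prior is conjugate to the Multinomial likelihood: each posterior αⱼ = prior αⱼ + observed count nⱼ.
Posterior concentration: (13.0, 3.9, 1.6, 7.3, 12.2), total = 38.0.
P(next = A | data) = α_{A}/Σα = 0.3421.

0.3421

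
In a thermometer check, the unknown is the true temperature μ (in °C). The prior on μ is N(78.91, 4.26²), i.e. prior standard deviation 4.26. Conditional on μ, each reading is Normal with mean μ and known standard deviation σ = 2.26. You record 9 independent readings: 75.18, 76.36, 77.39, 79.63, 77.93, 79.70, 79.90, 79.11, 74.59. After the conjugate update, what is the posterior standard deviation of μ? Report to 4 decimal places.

0.7418

For Normal data with known variance σ², a Normal(μ₀, σ₀²) prior on μ is conjugate. Posterior precision = 1/σ₀² + n/σ²; posterior mean is the precision-weighted average of μ₀ and x̄.
σ₀² = 4.26² = 18.1476, σ² = 2.26² = 5.1076; σ² + n·σ₀² = 5.1076 + 9·18.1476 = 168.436.
Posterior precision = 1/σ₀² + n/σ² = 1/18.1476 + 9/5.1076 = (σ² + n·σ₀²)/(σ₀²σ²) = 168.436/(18.1476·5.1076); posterior variance σₙ² = σ₀²σ²/(σ² + n·σ₀²) = 18.1476·5.1076/168.436 = 0.550302.
Posterior SD = √σₙ² = √(18.1476·5.1076/168.436) = 0.7418.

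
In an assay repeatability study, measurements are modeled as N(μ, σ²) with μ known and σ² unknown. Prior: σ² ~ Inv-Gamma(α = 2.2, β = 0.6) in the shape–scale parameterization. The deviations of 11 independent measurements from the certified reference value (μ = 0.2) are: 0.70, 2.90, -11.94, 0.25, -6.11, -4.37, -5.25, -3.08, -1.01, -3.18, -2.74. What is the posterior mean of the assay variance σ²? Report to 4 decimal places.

19.7645

With known mean μ and an Inverse-Gamma(α, β) prior on σ², the Normal likelihood is conjugate: posterior is Inv-Gamma(α + n/2, β + Σ(xᵢ−μ)²/2).
Σ(xᵢ−μ)² = (0.70)² + (2.90)² + (-11.94)² + (0.25)² + (-6.11)² + (-4.37)² + (-5.25)² + (-3.08)² + (-1.01)² + (-3.18)² + (-2.74)² = 263.6441.
Posterior: Inv-Gamma(2.2 + 11/2, 0.6 + 263.6441/2) = Inv-Gamma(7.70, 132.42205).
E[σ²|data] = β/(α−1) = 132.42205/6.70 = 19.7645.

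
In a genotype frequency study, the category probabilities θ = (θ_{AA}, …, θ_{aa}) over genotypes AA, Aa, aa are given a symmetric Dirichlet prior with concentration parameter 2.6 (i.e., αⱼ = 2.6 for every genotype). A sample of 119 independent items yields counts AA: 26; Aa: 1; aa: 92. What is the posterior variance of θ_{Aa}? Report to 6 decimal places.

The Dirichlet prior is conjugate to the Multinomial likelihood: each posterior αⱼ = prior αⱼ + observed count nⱼ.
Posterior concentration: (28.6, 3.6, 94.6), total = 126.8.
Var[θ_j] = α_j(Σα−α_j)/((Σα)²(Σα+1)) = 3.6·123.2/(126.8²·127.8) = 0.000216.

0.000216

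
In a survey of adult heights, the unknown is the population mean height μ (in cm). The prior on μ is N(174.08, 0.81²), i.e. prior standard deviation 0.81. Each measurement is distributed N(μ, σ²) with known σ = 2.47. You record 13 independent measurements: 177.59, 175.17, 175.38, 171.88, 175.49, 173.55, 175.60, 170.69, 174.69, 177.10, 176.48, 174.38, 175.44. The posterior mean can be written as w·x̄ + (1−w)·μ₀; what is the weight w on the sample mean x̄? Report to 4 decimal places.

For Normal data with known variance σ², a Normal(μ₀, σ₀²) prior on μ is conjugate. Posterior precision = 1/σ₀² + n/σ²; posterior mean is the precision-weighted average of μ₀ and x̄.
σ₀² = 0.81² = 0.6561, σ² = 2.47² = 6.1009. Prior precision 1/σ₀² = 1/0.6561; data precision n/σ² = 13/6.1009.
w = (n/σ²)/(1/σ₀² + n/σ²) = n·σ₀²/(σ² + n·σ₀²) = 13·0.6561/(6.1009 + 13·0.6561) = 8.5293/14.6302 = 0.5830.

0.5830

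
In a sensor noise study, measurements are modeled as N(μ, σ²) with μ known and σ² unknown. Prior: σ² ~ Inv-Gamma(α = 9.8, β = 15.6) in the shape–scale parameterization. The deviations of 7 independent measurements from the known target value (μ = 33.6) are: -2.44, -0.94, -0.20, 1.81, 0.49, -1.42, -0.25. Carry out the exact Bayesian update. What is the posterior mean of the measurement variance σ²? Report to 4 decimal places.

With known mean μ and an Inverse-Gamma(α, β) prior on σ², the Normal likelihood is conjugate: posterior is Inv-Gamma(α + n/2, β + Σ(xᵢ−μ)²/2).
Σ(xᵢ−μ)² = (-2.44)² + (-0.94)² + (-0.20)² + (1.81)² + (0.49)² + (-1.42)² + (-0.25)² = 12.4723.
Posterior: Inv-Gamma(9.8 + 7/2, 15.6 + 12.4723/2) = Inv-Gamma(13.30, 21.83615).
E[σ²|data] = β/(α−1) = 21.83615/12.30 = 1.7753.

1.7753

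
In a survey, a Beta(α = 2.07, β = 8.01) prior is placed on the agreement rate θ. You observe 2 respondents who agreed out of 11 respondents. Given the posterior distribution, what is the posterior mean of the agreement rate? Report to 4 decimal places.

0.1931

The Beta prior is conjugate to a Binomial/Bernoulli likelihood; the update adds successes to α and failures to β.
Posterior: Beta(α+k, β+n−k) = Beta(2.07+2, 8.01+9) = Beta(4.07, 17.01).
Posterior mean = α/(α+β) = 4.07/21.08 = 0.1931.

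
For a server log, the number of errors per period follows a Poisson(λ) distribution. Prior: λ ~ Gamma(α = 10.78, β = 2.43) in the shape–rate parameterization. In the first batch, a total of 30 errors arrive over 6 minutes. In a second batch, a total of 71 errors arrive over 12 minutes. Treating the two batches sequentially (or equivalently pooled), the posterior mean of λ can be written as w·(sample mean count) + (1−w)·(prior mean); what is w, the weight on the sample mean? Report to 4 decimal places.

0.8811

With a Gamma(shape α, rate β) prior, the Poisson likelihood is conjugate: the posterior is Gamma(α + ΣXᵢ, β + n).
Total number of minutes: n = 6 + 12 = 18.
Posterior mean = (α₀+S)/(β₀+n) = [n/(β₀+n)]·(S/n) + [β₀/(β₀+n)]·(α₀/β₀), so only n and β₀ enter the weight.
Weight on data w = n/(β₀+n) = 18/(2.43+18) = 18/20.43 = 0.8811.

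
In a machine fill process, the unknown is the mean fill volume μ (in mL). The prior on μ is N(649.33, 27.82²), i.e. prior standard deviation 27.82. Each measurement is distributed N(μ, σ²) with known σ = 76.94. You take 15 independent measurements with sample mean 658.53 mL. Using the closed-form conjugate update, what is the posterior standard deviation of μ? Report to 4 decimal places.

16.1670

For Normal data with known variance σ², a Normal(μ₀, σ₀²) prior on μ is conjugate. Posterior precision = 1/σ₀² + n/σ²; posterior mean is the precision-weighted average of μ₀ and x̄.
σ₀² = 27.82² = 773.9524, σ² = 76.94² = 5919.7636; σ² + n·σ₀² = 5919.7636 + 15·773.9524 = 17529.0496.
Posterior precision = 1/σ₀² + n/σ² = 1/773.9524 + 15/5919.7636 = (σ² + n·σ₀²)/(σ₀²σ²) = 17529.0496/(773.9524·5919.7636); posterior variance σₙ² = σ₀²σ²/(σ² + n·σ₀²) = 773.9524·5919.7636/17529.0496 = 261.372713.
Posterior SD = √σₙ² = √(773.9524·5919.7636/17529.0496) = 16.1670.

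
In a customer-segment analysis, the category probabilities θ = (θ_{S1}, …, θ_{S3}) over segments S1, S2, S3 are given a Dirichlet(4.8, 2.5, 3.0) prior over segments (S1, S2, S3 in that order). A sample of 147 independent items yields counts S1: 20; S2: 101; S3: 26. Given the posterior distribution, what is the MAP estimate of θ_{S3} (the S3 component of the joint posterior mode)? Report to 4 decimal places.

The Dirichlet prior is conjugate to the Multinomial likelihood: each posterior αⱼ = prior αⱼ + observed count nⱼ.
Posterior concentration: (24.8, 103.5, 29.0), total = 157.3.
Joint mode component: (α_{S3}−1)/(Σα−K) = 28.0/154.3 = 0.1815.

0.1815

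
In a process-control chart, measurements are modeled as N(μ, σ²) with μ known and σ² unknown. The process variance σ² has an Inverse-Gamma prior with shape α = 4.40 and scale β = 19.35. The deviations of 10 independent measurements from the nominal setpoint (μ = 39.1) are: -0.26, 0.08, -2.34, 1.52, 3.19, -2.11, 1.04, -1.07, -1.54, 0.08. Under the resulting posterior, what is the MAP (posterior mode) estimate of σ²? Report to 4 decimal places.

3.1631

With known mean μ and an Inverse-Gamma(α, β) prior on σ², the Normal likelihood is conjugate: posterior is Inv-Gamma(α + n/2, β + Σ(xᵢ−μ)²/2).
Σ(xᵢ−μ)² = (-0.26)² + (0.08)² + (-2.34)² + (1.52)² + (3.19)² + (-2.11)² + (1.04)² + (-1.07)² + (-1.54)² + (0.08)² = 27.0927.
Posterior: Inv-Gamma(4.40 + 10/2, 19.35 + 27.0927/2) = Inv-Gamma(9.40, 32.89635).
Mode = β/(α+1) = 32.89635/10.40 = 3.1631.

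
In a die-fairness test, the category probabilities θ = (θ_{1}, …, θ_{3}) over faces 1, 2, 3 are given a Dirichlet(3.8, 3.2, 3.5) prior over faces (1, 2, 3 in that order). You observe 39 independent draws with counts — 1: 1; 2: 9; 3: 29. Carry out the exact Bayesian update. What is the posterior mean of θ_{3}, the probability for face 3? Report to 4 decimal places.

0.6566

The Dirichlet prior is conjugate to the Multinomial likelihood: each posterior αⱼ = prior αⱼ + observed count nⱼ.
Posterior concentration: (4.8, 12.2, 32.5), total = 49.5.
E[θ_{3}|data] = α_{3}/Σα = 32.5/49.5 = 0.6566.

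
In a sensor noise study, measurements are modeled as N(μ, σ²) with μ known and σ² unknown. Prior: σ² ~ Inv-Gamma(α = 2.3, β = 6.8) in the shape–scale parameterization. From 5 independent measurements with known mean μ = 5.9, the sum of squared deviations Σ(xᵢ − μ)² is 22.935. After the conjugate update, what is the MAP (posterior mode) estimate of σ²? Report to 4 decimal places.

3.1496

With known mean μ and an Inverse-Gamma(α, β) prior on σ², the Normal likelihood is conjugate: posterior is Inv-Gamma(α + n/2, β + Σ(xᵢ−μ)²/2).
Posterior: Inv-Gamma(2.3 + 5/2, 6.8 + 22.935/2) = Inv-Gamma(4.80, 18.2675).
Mode = β/(α+1) = 18.2675/5.80 = 3.1496.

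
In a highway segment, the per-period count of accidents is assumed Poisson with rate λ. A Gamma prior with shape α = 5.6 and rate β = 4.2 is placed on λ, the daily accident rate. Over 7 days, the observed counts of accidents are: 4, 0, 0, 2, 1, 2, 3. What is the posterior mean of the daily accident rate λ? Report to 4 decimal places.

With a Gamma(shape α, rate β) prior, the Poisson likelihood is conjugate: the posterior is Gamma(α + ΣXᵢ, β + n).
Sum of counts S = 12 over n = 7 days.
Posterior: Gamma(α+S, β+n) = Gamma(5.6+12, 4.2+7) = Gamma(17.6, 11.2).
Posterior mean = α/β = 17.6/11.2 = 1.5714.

1.5714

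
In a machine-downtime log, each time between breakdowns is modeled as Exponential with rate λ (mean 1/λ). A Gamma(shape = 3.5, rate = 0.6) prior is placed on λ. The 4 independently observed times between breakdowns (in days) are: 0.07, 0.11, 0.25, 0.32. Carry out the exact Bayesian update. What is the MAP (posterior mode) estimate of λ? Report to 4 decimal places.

4.8148

With a Gamma(shape α, rate β) prior on the exponential rate λ, the posterior after n observations with total T = Σxᵢ is Gamma(α+n, β+T).
Sum of observations T = 0.75 days; n = 4.
Posterior: Gamma(3.5+4, 0.6+0.75) = Gamma(7.5, 1.35).
Mode = (α−1)/β = 4.8148.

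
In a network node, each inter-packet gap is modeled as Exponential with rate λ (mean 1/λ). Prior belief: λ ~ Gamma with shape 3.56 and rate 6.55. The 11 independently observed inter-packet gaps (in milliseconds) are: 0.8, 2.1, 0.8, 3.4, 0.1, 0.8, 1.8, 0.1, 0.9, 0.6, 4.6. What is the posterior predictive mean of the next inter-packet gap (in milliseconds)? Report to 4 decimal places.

1.6630

With a Gamma(shape α, rate β) prior on the exponential rate λ, the posterior after n observations with total T = Σxᵢ is Gamma(α+n, β+T).
Sum of observations T = 16.0 milliseconds; n = 11.
Posterior: Gamma(3.56+11, 6.55+16.0) = Gamma(14.56, 22.55).
The predictive distribution for the next observation is Lomax; its mean is β/(α−1) = 22.55/13.56 = 1.6630.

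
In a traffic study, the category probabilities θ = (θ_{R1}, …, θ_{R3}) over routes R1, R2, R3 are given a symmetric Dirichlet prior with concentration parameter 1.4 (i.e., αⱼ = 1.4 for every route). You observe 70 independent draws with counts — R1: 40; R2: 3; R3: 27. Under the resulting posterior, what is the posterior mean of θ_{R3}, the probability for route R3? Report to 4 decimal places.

The Dirichlet prior is conjugate to the Multinomial likelihood: each posterior αⱼ = prior αⱼ + observed count nⱼ.
Posterior concentration: (41.4, 4.4, 28.4), total = 74.2.
E[θ_{R3}|data] = α_{R3}/Σα = 28.4/74.2 = 0.3827.

0.3827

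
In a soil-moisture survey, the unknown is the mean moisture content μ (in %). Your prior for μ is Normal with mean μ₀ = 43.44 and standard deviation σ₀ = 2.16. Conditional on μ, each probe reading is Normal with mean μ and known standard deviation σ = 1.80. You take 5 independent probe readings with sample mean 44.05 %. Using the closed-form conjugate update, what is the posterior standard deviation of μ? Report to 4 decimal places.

0.7543

For Normal data with known variance σ², a Normal(μ₀, σ₀²) prior on μ is conjugate. Posterior precision = 1/σ₀² + n/σ²; posterior mean is the precision-weighted average of μ₀ and x̄.
σ₀² = 2.16² = 4.6656, σ² = 1.80² = 3.24; σ² + n·σ₀² = 3.24 + 5·4.6656 = 26.568.
Posterior precision = 1/σ₀² + n/σ² = 1/4.6656 + 5/3.24 = (σ² + n·σ₀²)/(σ₀²σ²) = 26.568/(4.6656·3.24); posterior variance σₙ² = σ₀²σ²/(σ² + n·σ₀²) = 4.6656·3.24/26.568 = 0.568976.
Posterior SD = √σₙ² = √(4.6656·3.24/26.568) = 0.7543.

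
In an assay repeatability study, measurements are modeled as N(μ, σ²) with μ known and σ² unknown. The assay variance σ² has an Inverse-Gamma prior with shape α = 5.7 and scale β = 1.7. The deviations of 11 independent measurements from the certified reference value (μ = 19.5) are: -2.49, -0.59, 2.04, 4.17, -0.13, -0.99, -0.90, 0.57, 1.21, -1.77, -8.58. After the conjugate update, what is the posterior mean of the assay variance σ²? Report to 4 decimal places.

With known mean μ and an Inverse-Gamma(α, β) prior on σ², the Normal likelihood is conjugate: posterior is Inv-Gamma(α + n/2, β + Σ(xᵢ−μ)²/2).
Σ(xᵢ−μ)² = (-2.49)² + (-0.59)² + (2.04)² + (4.17)² + (-0.13)² + (-0.99)² + (-0.90)² + (0.57)² + (1.21)² + (-1.77)² + (-8.58)² = 108.4440.
Posterior: Inv-Gamma(5.7 + 11/2, 1.7 + 108.4440/2) = Inv-Gamma(11.20, 55.92200).
E[σ²|data] = β/(α−1) = 55.92200/10.20 = 5.4825.

5.4825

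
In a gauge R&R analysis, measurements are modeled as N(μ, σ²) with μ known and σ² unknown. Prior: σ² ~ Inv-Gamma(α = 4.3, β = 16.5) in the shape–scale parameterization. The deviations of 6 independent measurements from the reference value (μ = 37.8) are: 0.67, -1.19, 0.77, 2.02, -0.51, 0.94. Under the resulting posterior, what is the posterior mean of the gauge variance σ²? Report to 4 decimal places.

3.2287

With known mean μ and an Inverse-Gamma(α, β) prior on σ², the Normal likelihood is conjugate: posterior is Inv-Gamma(α + n/2, β + Σ(xᵢ−μ)²/2).
Σ(xᵢ−μ)² = (0.67)² + (-1.19)² + (0.77)² + (2.02)² + (-0.51)² + (0.94)² = 7.6820.
Posterior: Inv-Gamma(4.3 + 6/2, 16.5 + 7.6820/2) = Inv-Gamma(7.30, 20.34100).
E[σ²|data] = β/(α−1) = 20.34100/6.30 = 3.2287.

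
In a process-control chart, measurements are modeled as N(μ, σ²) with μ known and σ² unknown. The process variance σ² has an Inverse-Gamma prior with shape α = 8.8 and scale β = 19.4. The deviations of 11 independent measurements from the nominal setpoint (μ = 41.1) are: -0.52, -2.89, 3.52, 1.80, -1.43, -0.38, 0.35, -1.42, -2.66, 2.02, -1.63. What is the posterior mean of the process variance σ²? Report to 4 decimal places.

3.0524

With known mean μ and an Inverse-Gamma(α, β) prior on σ², the Normal likelihood is conjugate: posterior is Inv-Gamma(α + n/2, β + Σ(xᵢ−μ)²/2).
Σ(xᵢ−μ)² = (-0.52)² + (-2.89)² + (3.52)² + (1.80)² + (-1.43)² + (-0.38)² + (0.35)² + (-1.42)² + (-2.66)² + (2.02)² + (-1.63)² = 42.3940.
Posterior: Inv-Gamma(8.8 + 11/2, 19.4 + 42.3940/2) = Inv-Gamma(14.30, 40.59700).
E[σ²|data] = β/(α−1) = 40.59700/13.30 = 3.0524.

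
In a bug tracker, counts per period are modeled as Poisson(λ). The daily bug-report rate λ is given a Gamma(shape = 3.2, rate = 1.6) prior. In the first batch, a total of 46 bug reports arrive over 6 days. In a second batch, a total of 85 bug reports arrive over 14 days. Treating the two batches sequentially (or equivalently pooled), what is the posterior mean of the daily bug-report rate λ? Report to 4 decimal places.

6.2130

With a Gamma(shape α, rate β) prior, the Poisson likelihood is conjugate: the posterior is Gamma(α + ΣXᵢ, β + n).
After batch 1: Gamma(α+S, β+n) = Gamma(3.2+46, 1.6+6) = Gamma(49.2, 7.6).
After batch 2: Gamma(α+S, β+n) = Gamma(49.2+85, 7.6+14) = Gamma(134.2, 21.6).
Posterior mean = α/β = 134.2/21.6 = 6.2130.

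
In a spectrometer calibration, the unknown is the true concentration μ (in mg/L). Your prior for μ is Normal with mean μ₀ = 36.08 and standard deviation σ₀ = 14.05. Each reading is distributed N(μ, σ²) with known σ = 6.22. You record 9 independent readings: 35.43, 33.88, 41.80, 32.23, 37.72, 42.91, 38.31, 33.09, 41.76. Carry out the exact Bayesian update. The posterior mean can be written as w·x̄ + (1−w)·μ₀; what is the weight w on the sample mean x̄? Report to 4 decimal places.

For Normal data with known variance σ², a Normal(μ₀, σ₀²) prior on μ is conjugate. Posterior precision = 1/σ₀² + n/σ²; posterior mean is the precision-weighted average of μ₀ and x̄.
σ₀² = 14.05² = 197.4025, σ² = 6.22² = 38.6884. Prior precision 1/σ₀² = 1/197.4025; data precision n/σ² = 9/38.6884.
w = (n/σ²)/(1/σ₀² + n/σ²) = n·σ₀²/(σ² + n·σ₀²) = 9·197.4025/(38.6884 + 9·197.4025) = 1776.6225/1815.3109 = 0.9787.

0.9787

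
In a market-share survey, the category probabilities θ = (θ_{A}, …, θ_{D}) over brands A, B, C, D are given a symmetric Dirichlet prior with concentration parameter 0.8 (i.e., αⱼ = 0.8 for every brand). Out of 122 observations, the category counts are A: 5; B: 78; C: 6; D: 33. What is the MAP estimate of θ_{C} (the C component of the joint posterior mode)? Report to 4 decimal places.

0.0479

The Dirichlet prior is conjugate to the Multinomial likelihood: each posterior αⱼ = prior αⱼ + observed count nⱼ.
Posterior concentration: (5.8, 78.8, 6.8, 33.8), total = 125.2.
Joint mode component: (α_{C}−1)/(Σα−K) = 5.8/121.2 = 0.0479.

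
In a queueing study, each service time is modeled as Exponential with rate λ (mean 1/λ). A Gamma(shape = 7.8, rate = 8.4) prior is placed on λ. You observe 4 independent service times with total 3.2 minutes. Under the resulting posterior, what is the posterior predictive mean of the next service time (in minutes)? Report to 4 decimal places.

1.0741

With a Gamma(shape α, rate β) prior on the exponential rate λ, the posterior after n observations with total T = Σxᵢ is Gamma(α+n, β+T).
Posterior: Gamma(7.8+4, 8.4+3.2) = Gamma(11.8, 11.6).
The predictive distribution for the next observation is Lomax; its mean is β/(α−1) = 11.6/10.8 = 1.0741.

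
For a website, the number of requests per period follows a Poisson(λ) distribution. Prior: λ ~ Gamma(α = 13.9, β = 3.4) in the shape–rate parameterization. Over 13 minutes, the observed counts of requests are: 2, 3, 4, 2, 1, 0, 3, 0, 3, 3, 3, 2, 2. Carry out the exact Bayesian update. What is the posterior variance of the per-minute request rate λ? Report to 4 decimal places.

0.1558

With a Gamma(shape α, rate β) prior, the Poisson likelihood is conjugate: the posterior is Gamma(α + ΣXᵢ, β + n).
Sum of counts S = 28 over n = 13 minutes.
Posterior: Gamma(α+S, β+n) = Gamma(13.9+28, 3.4+13) = Gamma(41.9, 16.4).
Var = α/β² = 41.9/16.4² = 0.1558.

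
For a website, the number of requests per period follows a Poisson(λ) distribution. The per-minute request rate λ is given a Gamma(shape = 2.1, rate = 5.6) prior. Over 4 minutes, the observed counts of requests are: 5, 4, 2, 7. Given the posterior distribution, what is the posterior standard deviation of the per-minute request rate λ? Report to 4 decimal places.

0.4670

With a Gamma(shape α, rate β) prior, the Poisson likelihood is conjugate: the posterior is Gamma(α + ΣXᵢ, β + n).
Sum of counts S = 18 over n = 4 minutes.
Posterior: Gamma(α+S, β+n) = Gamma(2.1+18, 5.6+4) = Gamma(20.1, 9.6).
SD = √α/β = √20.1/9.6 = 0.4670.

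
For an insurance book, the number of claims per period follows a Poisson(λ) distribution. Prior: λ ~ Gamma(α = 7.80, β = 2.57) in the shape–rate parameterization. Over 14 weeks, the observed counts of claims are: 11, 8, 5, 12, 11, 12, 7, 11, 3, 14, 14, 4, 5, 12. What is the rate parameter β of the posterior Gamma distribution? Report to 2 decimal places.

16.57

With a Gamma(shape α, rate β) prior, the Poisson likelihood is conjugate: the posterior is Gamma(α + ΣXᵢ, β + n).
Sum of counts S = 129 over n = 14 weeks.
Posterior: Gamma(α+S, β+n) = Gamma(7.80+129, 2.57+14) = Gamma(136.80, 16.57).
Posterior β = 16.57.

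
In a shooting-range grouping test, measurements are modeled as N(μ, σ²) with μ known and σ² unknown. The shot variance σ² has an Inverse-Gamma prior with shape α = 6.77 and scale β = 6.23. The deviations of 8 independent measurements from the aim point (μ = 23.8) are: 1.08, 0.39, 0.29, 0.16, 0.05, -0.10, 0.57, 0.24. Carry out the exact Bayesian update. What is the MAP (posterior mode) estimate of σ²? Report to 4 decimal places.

With known mean μ and an Inverse-Gamma(α, β) prior on σ², the Normal likelihood is conjugate: posterior is Inv-Gamma(α + n/2, β + Σ(xᵢ−μ)²/2).
Σ(xᵢ−μ)² = (1.08)² + (0.39)² + (0.29)² + (0.16)² + (0.05)² + (-0.10)² + (0.57)² + (0.24)² = 1.8232.
Posterior: Inv-Gamma(6.77 + 8/2, 6.23 + 1.8232/2) = Inv-Gamma(10.77, 7.14160).
Mode = β/(α+1) = 7.14160/11.77 = 0.6068.

0.6068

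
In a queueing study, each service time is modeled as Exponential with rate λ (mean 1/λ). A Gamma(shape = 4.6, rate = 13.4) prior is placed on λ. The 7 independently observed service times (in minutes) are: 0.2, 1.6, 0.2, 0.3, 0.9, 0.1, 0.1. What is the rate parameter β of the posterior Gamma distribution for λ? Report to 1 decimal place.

16.8

With a Gamma(shape α, rate β) prior on the exponential rate λ, the posterior after n observations with total T = Σxᵢ is Gamma(α+n, β+T).
Sum of observations T = 3.4 minutes; n = 7.
Posterior: Gamma(4.6+7, 13.4+3.4) = Gamma(11.6, 16.8).
Posterior β = 16.8.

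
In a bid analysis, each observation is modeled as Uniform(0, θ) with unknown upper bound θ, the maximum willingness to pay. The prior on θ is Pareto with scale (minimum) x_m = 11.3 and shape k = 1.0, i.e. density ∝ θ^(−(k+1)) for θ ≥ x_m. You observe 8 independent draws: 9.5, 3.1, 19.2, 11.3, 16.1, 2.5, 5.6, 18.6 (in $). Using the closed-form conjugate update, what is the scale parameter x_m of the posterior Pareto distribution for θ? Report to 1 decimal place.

A Pareto(scale x_m, shape k) prior on the upper bound θ of Uniform(0, θ) is conjugate: posterior is Pareto(max(x_m, max xᵢ), k + n).
Sample maximum = 19.2; prior scale x_m = 11.3 → posterior scale = max = 19.2.
Posterior shape = 1.0 + 8 = 9.0.
Posterior scale x_m = 19.2.

19.2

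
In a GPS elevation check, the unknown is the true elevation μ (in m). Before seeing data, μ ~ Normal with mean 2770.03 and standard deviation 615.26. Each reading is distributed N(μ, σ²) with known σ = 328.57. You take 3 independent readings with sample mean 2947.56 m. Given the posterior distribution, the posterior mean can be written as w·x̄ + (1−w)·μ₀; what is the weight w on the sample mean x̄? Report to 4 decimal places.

For Normal data with known variance σ², a Normal(μ₀, σ₀²) prior on μ is conjugate. Posterior precision = 1/σ₀² + n/σ²; posterior mean is the precision-weighted average of μ₀ and x̄.
σ₀² = 615.26² = 378544.8676, σ² = 328.57² = 107958.2449. Prior precision 1/σ₀² = 1/378544.8676; data precision n/σ² = 3/107958.2449.
w = (n/σ²)/(1/σ₀² + n/σ²) = n·σ₀²/(σ² + n·σ₀²) = 3·378544.8676/(107958.2449 + 3·378544.8676) = 1135634.6028/1243592.8477 = 0.9132.

0.9132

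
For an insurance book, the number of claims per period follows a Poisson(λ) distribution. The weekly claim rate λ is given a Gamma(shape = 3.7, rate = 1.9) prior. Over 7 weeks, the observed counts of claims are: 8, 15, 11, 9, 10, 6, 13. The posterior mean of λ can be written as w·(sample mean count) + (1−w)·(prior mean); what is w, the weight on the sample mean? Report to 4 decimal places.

With a Gamma(shape α, rate β) prior, the Poisson likelihood is conjugate: the posterior is Gamma(α + ΣXᵢ, β + n).
Posterior mean = (α₀+S)/(β₀+n) = [n/(β₀+n)]·(S/n) + [β₀/(β₀+n)]·(α₀/β₀), so only n and β₀ enter the weight.
Weight on data w = n/(β₀+n) = 7/(1.9+7) = 7/8.9 = 0.7865.

0.7865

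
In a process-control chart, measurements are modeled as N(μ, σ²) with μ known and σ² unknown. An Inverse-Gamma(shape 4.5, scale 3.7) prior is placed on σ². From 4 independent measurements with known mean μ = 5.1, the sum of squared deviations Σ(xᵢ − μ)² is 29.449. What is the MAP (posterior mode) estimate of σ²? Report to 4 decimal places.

2.4566

With known mean μ and an Inverse-Gamma(α, β) prior on σ², the Normal likelihood is conjugate: posterior is Inv-Gamma(α + n/2, β + Σ(xᵢ−μ)²/2).
Posterior: Inv-Gamma(4.5 + 4/2, 3.7 + 29.449/2) = Inv-Gamma(6.50, 18.4245).
Mode = β/(α+1) = 18.4245/7.50 = 2.4566.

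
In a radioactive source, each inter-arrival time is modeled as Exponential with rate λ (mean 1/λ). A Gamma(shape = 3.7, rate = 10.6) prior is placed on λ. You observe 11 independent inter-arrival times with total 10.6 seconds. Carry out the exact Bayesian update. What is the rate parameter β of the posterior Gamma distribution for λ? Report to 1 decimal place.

21.2

With a Gamma(shape α, rate β) prior on the exponential rate λ, the posterior after n observations with total T = Σxᵢ is Gamma(α+n, β+T).
Posterior: Gamma(3.7+11, 10.6+10.6) = Gamma(14.7, 21.2).
Posterior β = 21.2.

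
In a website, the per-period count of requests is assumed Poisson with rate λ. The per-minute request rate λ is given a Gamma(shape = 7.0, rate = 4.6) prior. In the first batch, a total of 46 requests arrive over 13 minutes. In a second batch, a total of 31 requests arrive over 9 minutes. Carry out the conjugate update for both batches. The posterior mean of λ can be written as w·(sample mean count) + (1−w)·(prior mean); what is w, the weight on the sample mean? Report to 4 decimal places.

0.8271

With a Gamma(shape α, rate β) prior, the Poisson likelihood is conjugate: the posterior is Gamma(α + ΣXᵢ, β + n).
Total number of minutes: n = 13 + 9 = 22.
Posterior mean = (α₀+S)/(β₀+n) = [n/(β₀+n)]·(S/n) + [β₀/(β₀+n)]·(α₀/β₀), so only n and β₀ enter the weight.
Weight on data w = n/(β₀+n) = 22/(4.6+22) = 22/26.6 = 0.8271.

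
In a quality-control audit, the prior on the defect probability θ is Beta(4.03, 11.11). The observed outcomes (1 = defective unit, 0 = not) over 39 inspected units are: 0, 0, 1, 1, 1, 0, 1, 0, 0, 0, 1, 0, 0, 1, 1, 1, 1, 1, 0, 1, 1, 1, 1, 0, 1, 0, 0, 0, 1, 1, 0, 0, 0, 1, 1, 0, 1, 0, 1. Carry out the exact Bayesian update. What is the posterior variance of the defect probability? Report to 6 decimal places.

The Beta prior is conjugate to a Binomial/Bernoulli likelihood; the update adds successes to α and failures to β.
Posterior: Beta(α+k, β+n−k) = Beta(4.03+21, 11.11+18) = Beta(25.03, 29.11).
Var = αβ/((α+β)²(α+β+1)) = 25.03·29.11/(54.14²·55.14) = 0.004508.

0.004508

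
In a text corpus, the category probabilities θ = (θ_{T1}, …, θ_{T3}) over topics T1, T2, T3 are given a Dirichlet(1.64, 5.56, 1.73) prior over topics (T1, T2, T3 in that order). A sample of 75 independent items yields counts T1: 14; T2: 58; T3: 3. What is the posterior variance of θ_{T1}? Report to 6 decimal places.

The Dirichlet prior is conjugate to the Multinomial likelihood: each posterior αⱼ = prior αⱼ + observed count nⱼ.
Posterior concentration: (15.64, 63.56, 4.73), total = 83.93.
Var[θ_j] = α_j(Σα−α_j)/((Σα)²(Σα+1)) = 15.64·68.29/(83.93²·84.93) = 0.001785.

0.001785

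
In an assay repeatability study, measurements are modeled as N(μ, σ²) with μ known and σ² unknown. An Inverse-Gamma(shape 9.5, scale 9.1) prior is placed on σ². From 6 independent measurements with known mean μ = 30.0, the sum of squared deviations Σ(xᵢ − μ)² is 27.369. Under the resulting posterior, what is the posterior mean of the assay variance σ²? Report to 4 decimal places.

With known mean μ and an Inverse-Gamma(α, β) prior on σ², the Normal likelihood is conjugate: posterior is Inv-Gamma(α + n/2, β + Σ(xᵢ−μ)²/2).
Posterior: Inv-Gamma(9.5 + 6/2, 9.1 + 27.369/2) = Inv-Gamma(12.50, 22.7845).
E[σ²|data] = β/(α−1) = 22.7845/11.50 = 1.9813.

1.9813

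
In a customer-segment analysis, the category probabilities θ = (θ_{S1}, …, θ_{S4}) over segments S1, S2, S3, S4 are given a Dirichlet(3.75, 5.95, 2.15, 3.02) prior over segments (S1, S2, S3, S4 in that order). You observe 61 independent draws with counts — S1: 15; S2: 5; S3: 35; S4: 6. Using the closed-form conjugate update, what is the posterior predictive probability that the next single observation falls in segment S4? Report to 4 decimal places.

The Dirichlet prior is conjugate to the Multinomial likelihood: each posterior αⱼ = prior αⱼ + observed count nⱼ.
Posterior concentration: (18.75, 10.95, 37.15, 9.02), total = 75.87.
P(next = S4 | data) = α_{S4}/Σα = 0.1189.

0.1189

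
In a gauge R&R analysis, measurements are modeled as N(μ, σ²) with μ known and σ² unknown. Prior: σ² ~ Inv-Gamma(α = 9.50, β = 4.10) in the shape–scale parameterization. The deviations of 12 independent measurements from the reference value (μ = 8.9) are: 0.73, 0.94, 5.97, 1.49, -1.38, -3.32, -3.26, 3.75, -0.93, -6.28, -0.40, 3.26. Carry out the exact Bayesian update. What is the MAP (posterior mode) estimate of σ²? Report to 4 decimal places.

With known mean μ and an Inverse-Gamma(α, β) prior on σ², the Normal likelihood is conjugate: posterior is Inv-Gamma(α + n/2, β + Σ(xᵢ−μ)²/2).
Σ(xᵢ−μ)² = (0.73)² + (0.94)² + (5.97)² + (1.49)² + (-1.38)² + (-3.32)² + (-3.26)² + (3.75)² + (-0.93)² + (-6.28)² + (-0.40)² + (3.26)² = 127.9853.
Posterior: Inv-Gamma(9.50 + 12/2, 4.10 + 127.9853/2) = Inv-Gamma(15.50, 68.09265).
Mode = β/(α+1) = 68.09265/16.50 = 4.1268.

4.1268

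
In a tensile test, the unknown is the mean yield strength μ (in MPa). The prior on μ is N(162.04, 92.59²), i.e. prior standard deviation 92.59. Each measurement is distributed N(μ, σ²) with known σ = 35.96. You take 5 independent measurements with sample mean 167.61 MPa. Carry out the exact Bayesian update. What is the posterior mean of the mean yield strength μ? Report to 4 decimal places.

For Normal data with known variance σ², a Normal(μ₀, σ₀²) prior on μ is conjugate. Posterior precision = 1/σ₀² + n/σ²; posterior mean is the precision-weighted average of μ₀ and x̄.
n·x̄ = 5·167.61 = 838.05.
σ₀² = 92.59² = 8572.9081, σ² = 35.96² = 1293.1216; σ² + n·σ₀² = 1293.1216 + 5·8572.9081 = 44157.6621.
Posterior mean = (μ₀/σ₀² + n·x̄/σ²)/(1/σ₀² + n/σ²) = (σ²·μ₀ + σ₀²·n·x̄)/(σ² + n·σ₀²) = (1293.1216·162.04 + 8572.9081·838.05)/44157.6621 = 7394063.057269/44157.6621 = 167.4469.

167.4469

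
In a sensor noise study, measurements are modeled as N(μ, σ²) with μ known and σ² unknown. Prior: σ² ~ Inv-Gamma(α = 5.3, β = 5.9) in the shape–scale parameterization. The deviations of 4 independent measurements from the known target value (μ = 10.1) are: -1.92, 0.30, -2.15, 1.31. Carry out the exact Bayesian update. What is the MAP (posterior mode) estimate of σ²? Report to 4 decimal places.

1.3202

With known mean μ and an Inverse-Gamma(α, β) prior on σ², the Normal likelihood is conjugate: posterior is Inv-Gamma(α + n/2, β + Σ(xᵢ−μ)²/2).
Σ(xᵢ−μ)² = (-1.92)² + (0.30)² + (-2.15)² + (1.31)² = 10.1150.
Posterior: Inv-Gamma(5.3 + 4/2, 5.9 + 10.1150/2) = Inv-Gamma(7.30, 10.95750).
Mode = β/(α+1) = 10.95750/8.30 = 1.3202.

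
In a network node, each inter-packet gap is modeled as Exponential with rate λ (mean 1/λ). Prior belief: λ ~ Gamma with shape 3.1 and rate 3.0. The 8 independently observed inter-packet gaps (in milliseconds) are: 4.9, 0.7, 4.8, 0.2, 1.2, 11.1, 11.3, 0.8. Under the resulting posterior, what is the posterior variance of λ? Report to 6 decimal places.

With a Gamma(shape α, rate β) prior on the exponential rate λ, the posterior after n observations with total T = Σxᵢ is Gamma(α+n, β+T).
Sum of observations T = 35.0 milliseconds; n = 8.
Posterior: Gamma(3.1+8, 3.0+35.0) = Gamma(11.1, 38.0).
Var = α/β² = 0.007687.

0.007687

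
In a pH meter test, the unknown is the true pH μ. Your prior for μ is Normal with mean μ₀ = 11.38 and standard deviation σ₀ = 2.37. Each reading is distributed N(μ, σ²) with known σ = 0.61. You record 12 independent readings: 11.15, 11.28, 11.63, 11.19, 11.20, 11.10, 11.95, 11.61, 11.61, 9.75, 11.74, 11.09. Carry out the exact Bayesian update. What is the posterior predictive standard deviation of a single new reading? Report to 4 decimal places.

0.6348

For Normal data with known variance σ², a Normal(μ₀, σ₀²) prior on μ is conjugate. Posterior precision = 1/σ₀² + n/σ²; posterior mean is the precision-weighted average of μ₀ and x̄.
σ₀² = 2.37² = 5.6169, σ² = 0.61² = 0.3721; σ² + n·σ₀² = 0.3721 + 12·5.6169 = 67.7749.
Posterior precision = 1/σ₀² + n/σ² = 1/5.6169 + 12/0.3721 = (σ² + n·σ₀²)/(σ₀²σ²) = 67.7749/(5.6169·0.3721); posterior variance σₙ² = σ₀²σ²/(σ² + n·σ₀²) = 5.6169·0.3721/67.7749 = 0.030838.
Predictive variance for one new observation = σₙ² + σ² = 5.6169·0.3721/67.7749 + 0.3721 = σ²·(σ₀² + 67.7749)/67.7749 = 0.3721·73.3918/67.7749 = 0.402938; SD = √(0.3721·73.3918/67.7749) = 0.6348.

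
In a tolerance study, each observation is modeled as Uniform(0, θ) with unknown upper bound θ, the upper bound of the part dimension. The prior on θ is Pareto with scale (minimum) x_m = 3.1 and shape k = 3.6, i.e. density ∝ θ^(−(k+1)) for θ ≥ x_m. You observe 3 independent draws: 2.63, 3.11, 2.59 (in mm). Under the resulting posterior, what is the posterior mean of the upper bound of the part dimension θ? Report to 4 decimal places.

3.6654

A Pareto(scale x_m, shape k) prior on the upper bound θ of Uniform(0, θ) is conjugate: posterior is Pareto(max(x_m, max xᵢ), k + n).
Sample maximum = 3.11; prior scale x_m = 3.1 → posterior scale = max = 3.11.
Posterior shape = 3.6 + 3 = 6.6.
E[θ|data] = k·x_m/(k−1) = 6.6·3.11/5.6 = 3.6654.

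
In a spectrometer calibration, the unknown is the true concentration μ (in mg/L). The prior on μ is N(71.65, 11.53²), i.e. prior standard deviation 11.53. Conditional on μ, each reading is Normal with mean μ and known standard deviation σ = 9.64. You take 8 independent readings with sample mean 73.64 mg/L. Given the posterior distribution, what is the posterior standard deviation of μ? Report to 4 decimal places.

For Normal data with known variance σ², a Normal(μ₀, σ₀²) prior on μ is conjugate. Posterior precision = 1/σ₀² + n/σ²; posterior mean is the precision-weighted average of μ₀ and x̄.
σ₀² = 11.53² = 132.9409, σ² = 9.64² = 92.9296; σ² + n·σ₀² = 92.9296 + 8·132.9409 = 1156.4568.
Posterior precision = 1/σ₀² + n/σ² = 1/132.9409 + 8/92.9296 = (σ² + n·σ₀²)/(σ₀²σ²) = 1156.4568/(132.9409·92.9296); posterior variance σₙ² = σ₀²σ²/(σ² + n·σ₀²) = 132.9409·92.9296/1156.4568 = 10.682755.
Posterior SD = √σₙ² = √(132.9409·92.9296/1156.4568) = 3.2684.

3.2684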